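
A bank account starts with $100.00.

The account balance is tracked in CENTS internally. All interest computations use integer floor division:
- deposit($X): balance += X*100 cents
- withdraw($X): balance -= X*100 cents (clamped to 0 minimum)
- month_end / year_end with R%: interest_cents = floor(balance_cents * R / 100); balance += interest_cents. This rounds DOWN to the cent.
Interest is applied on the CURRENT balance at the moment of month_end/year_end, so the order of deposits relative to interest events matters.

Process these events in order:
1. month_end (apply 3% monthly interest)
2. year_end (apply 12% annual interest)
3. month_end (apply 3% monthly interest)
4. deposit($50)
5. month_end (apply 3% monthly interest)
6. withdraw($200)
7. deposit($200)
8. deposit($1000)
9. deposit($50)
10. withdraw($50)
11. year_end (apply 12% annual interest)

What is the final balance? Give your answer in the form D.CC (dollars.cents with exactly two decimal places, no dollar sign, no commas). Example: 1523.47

After 1 (month_end (apply 3% monthly interest)): balance=$103.00 total_interest=$3.00
After 2 (year_end (apply 12% annual interest)): balance=$115.36 total_interest=$15.36
After 3 (month_end (apply 3% monthly interest)): balance=$118.82 total_interest=$18.82
After 4 (deposit($50)): balance=$168.82 total_interest=$18.82
After 5 (month_end (apply 3% monthly interest)): balance=$173.88 total_interest=$23.88
After 6 (withdraw($200)): balance=$0.00 total_interest=$23.88
After 7 (deposit($200)): balance=$200.00 total_interest=$23.88
After 8 (deposit($1000)): balance=$1200.00 total_interest=$23.88
After 9 (deposit($50)): balance=$1250.00 total_interest=$23.88
After 10 (withdraw($50)): balance=$1200.00 total_interest=$23.88
After 11 (year_end (apply 12% annual interest)): balance=$1344.00 total_interest=$167.88

Answer: 1344.00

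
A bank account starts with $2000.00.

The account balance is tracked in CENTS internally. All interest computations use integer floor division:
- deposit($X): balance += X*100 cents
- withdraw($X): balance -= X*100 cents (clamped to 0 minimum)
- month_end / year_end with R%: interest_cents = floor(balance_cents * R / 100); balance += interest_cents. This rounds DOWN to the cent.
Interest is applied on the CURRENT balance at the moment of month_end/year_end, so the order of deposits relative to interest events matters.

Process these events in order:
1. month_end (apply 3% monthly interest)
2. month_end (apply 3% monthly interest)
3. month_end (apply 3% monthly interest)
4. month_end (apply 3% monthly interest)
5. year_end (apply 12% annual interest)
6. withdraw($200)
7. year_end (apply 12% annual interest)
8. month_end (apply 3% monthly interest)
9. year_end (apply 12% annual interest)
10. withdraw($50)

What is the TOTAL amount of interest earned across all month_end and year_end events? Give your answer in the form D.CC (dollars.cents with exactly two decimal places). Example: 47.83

After 1 (month_end (apply 3% monthly interest)): balance=$2060.00 total_interest=$60.00
After 2 (month_end (apply 3% monthly interest)): balance=$2121.80 total_interest=$121.80
After 3 (month_end (apply 3% monthly interest)): balance=$2185.45 total_interest=$185.45
After 4 (month_end (apply 3% monthly interest)): balance=$2251.01 total_interest=$251.01
After 5 (year_end (apply 12% annual interest)): balance=$2521.13 total_interest=$521.13
After 6 (withdraw($200)): balance=$2321.13 total_interest=$521.13
After 7 (year_end (apply 12% annual interest)): balance=$2599.66 total_interest=$799.66
After 8 (month_end (apply 3% monthly interest)): balance=$2677.64 total_interest=$877.64
After 9 (year_end (apply 12% annual interest)): balance=$2998.95 total_interest=$1198.95
After 10 (withdraw($50)): balance=$2948.95 total_interest=$1198.95

Answer: 1198.95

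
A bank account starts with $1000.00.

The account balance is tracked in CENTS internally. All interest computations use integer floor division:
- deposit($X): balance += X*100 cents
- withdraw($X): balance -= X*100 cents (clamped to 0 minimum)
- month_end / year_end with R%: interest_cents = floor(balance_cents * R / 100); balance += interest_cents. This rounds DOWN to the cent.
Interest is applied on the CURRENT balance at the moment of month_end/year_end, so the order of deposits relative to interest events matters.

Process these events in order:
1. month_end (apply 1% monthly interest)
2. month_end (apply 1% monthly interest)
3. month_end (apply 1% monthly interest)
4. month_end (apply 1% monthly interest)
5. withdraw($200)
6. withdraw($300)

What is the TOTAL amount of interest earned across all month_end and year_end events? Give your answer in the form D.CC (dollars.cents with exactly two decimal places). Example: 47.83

After 1 (month_end (apply 1% monthly interest)): balance=$1010.00 total_interest=$10.00
After 2 (month_end (apply 1% monthly interest)): balance=$1020.10 total_interest=$20.10
After 3 (month_end (apply 1% monthly interest)): balance=$1030.30 total_interest=$30.30
After 4 (month_end (apply 1% monthly interest)): balance=$1040.60 total_interest=$40.60
After 5 (withdraw($200)): balance=$840.60 total_interest=$40.60
After 6 (withdraw($300)): balance=$540.60 total_interest=$40.60

Answer: 40.60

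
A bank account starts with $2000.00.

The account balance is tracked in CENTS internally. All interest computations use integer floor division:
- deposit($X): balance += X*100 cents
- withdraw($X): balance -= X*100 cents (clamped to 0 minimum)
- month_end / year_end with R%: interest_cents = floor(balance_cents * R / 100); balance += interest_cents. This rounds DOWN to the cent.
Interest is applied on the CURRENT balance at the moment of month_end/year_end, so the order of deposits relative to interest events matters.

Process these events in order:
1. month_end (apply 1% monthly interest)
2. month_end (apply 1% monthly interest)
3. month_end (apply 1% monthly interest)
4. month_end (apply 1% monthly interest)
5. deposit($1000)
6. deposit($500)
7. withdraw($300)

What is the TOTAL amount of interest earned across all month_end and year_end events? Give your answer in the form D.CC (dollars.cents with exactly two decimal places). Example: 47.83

Answer: 81.20

Derivation:
After 1 (month_end (apply 1% monthly interest)): balance=$2020.00 total_interest=$20.00
After 2 (month_end (apply 1% monthly interest)): balance=$2040.20 total_interest=$40.20
After 3 (month_end (apply 1% monthly interest)): balance=$2060.60 total_interest=$60.60
After 4 (month_end (apply 1% monthly interest)): balance=$2081.20 total_interest=$81.20
After 5 (deposit($1000)): balance=$3081.20 total_interest=$81.20
After 6 (deposit($500)): balance=$3581.20 total_interest=$81.20
After 7 (withdraw($300)): balance=$3281.20 total_interest=$81.20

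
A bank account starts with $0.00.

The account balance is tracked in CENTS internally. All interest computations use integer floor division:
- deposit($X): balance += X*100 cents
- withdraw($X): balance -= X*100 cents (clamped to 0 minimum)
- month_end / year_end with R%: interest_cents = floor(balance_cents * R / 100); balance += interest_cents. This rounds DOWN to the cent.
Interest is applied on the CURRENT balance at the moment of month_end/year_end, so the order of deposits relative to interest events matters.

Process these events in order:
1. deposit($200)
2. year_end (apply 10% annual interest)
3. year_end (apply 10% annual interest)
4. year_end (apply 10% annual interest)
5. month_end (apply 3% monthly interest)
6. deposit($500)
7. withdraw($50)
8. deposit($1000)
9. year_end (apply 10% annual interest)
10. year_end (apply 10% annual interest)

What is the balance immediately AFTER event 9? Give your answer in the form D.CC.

After 1 (deposit($200)): balance=$200.00 total_interest=$0.00
After 2 (year_end (apply 10% annual interest)): balance=$220.00 total_interest=$20.00
After 3 (year_end (apply 10% annual interest)): balance=$242.00 total_interest=$42.00
After 4 (year_end (apply 10% annual interest)): balance=$266.20 total_interest=$66.20
After 5 (month_end (apply 3% monthly interest)): balance=$274.18 total_interest=$74.18
After 6 (deposit($500)): balance=$774.18 total_interest=$74.18
After 7 (withdraw($50)): balance=$724.18 total_interest=$74.18
After 8 (deposit($1000)): balance=$1724.18 total_interest=$74.18
After 9 (year_end (apply 10% annual interest)): balance=$1896.59 total_interest=$246.59

Answer: 1896.59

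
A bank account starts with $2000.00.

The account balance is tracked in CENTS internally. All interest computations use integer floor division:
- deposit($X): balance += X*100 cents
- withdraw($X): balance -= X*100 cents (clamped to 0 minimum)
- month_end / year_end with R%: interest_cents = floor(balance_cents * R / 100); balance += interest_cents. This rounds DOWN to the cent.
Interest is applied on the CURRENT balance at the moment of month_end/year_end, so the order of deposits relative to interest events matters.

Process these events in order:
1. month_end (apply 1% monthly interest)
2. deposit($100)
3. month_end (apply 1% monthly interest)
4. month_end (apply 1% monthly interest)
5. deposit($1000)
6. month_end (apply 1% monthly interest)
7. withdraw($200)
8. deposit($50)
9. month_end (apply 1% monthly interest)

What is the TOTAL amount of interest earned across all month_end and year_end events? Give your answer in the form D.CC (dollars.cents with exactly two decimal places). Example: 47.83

Answer: 124.67

Derivation:
After 1 (month_end (apply 1% monthly interest)): balance=$2020.00 total_interest=$20.00
After 2 (deposit($100)): balance=$2120.00 total_interest=$20.00
After 3 (month_end (apply 1% monthly interest)): balance=$2141.20 total_interest=$41.20
After 4 (month_end (apply 1% monthly interest)): balance=$2162.61 total_interest=$62.61
After 5 (deposit($1000)): balance=$3162.61 total_interest=$62.61
After 6 (month_end (apply 1% monthly interest)): balance=$3194.23 total_interest=$94.23
After 7 (withdraw($200)): balance=$2994.23 total_interest=$94.23
After 8 (deposit($50)): balance=$3044.23 total_interest=$94.23
After 9 (month_end (apply 1% monthly interest)): balance=$3074.67 total_interest=$124.67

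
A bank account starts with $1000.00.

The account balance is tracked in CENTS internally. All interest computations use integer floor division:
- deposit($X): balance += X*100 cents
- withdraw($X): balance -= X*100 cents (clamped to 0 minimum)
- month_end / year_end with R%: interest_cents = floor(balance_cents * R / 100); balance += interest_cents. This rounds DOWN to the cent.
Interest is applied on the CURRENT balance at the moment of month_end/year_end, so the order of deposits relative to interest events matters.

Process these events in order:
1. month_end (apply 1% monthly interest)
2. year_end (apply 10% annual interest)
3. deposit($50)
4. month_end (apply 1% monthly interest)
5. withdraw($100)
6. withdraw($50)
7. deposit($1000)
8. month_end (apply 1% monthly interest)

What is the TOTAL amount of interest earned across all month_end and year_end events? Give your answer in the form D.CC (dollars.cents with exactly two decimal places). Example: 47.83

Answer: 142.83

Derivation:
After 1 (month_end (apply 1% monthly interest)): balance=$1010.00 total_interest=$10.00
After 2 (year_end (apply 10% annual interest)): balance=$1111.00 total_interest=$111.00
After 3 (deposit($50)): balance=$1161.00 total_interest=$111.00
After 4 (month_end (apply 1% monthly interest)): balance=$1172.61 total_interest=$122.61
After 5 (withdraw($100)): balance=$1072.61 total_interest=$122.61
After 6 (withdraw($50)): balance=$1022.61 total_interest=$122.61
After 7 (deposit($1000)): balance=$2022.61 total_interest=$122.61
After 8 (month_end (apply 1% monthly interest)): balance=$2042.83 total_interest=$142.83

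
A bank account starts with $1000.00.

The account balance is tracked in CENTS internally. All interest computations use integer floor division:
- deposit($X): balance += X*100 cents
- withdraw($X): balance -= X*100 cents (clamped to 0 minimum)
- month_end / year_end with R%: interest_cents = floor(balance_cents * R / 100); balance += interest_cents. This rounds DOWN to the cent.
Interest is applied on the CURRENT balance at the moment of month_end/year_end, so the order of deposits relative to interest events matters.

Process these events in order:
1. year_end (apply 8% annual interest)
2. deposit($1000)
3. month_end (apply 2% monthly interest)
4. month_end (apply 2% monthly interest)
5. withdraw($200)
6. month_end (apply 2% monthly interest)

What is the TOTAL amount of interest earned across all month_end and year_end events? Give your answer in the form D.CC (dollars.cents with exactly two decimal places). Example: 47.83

Answer: 203.31

Derivation:
After 1 (year_end (apply 8% annual interest)): balance=$1080.00 total_interest=$80.00
After 2 (deposit($1000)): balance=$2080.00 total_interest=$80.00
After 3 (month_end (apply 2% monthly interest)): balance=$2121.60 total_interest=$121.60
After 4 (month_end (apply 2% monthly interest)): balance=$2164.03 total_interest=$164.03
After 5 (withdraw($200)): balance=$1964.03 total_interest=$164.03
After 6 (month_end (apply 2% monthly interest)): balance=$2003.31 total_interest=$203.31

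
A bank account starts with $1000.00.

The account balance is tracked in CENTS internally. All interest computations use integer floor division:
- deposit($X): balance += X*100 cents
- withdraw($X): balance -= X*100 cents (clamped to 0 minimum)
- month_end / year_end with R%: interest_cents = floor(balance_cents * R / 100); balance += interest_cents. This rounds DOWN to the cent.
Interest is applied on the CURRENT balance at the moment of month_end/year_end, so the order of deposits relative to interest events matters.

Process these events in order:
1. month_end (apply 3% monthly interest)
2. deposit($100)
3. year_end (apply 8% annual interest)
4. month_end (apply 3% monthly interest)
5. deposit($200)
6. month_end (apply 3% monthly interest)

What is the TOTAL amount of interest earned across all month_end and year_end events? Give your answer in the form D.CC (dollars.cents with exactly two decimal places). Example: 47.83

After 1 (month_end (apply 3% monthly interest)): balance=$1030.00 total_interest=$30.00
After 2 (deposit($100)): balance=$1130.00 total_interest=$30.00
After 3 (year_end (apply 8% annual interest)): balance=$1220.40 total_interest=$120.40
After 4 (month_end (apply 3% monthly interest)): balance=$1257.01 total_interest=$157.01
After 5 (deposit($200)): balance=$1457.01 total_interest=$157.01
After 6 (month_end (apply 3% monthly interest)): balance=$1500.72 total_interest=$200.72

Answer: 200.72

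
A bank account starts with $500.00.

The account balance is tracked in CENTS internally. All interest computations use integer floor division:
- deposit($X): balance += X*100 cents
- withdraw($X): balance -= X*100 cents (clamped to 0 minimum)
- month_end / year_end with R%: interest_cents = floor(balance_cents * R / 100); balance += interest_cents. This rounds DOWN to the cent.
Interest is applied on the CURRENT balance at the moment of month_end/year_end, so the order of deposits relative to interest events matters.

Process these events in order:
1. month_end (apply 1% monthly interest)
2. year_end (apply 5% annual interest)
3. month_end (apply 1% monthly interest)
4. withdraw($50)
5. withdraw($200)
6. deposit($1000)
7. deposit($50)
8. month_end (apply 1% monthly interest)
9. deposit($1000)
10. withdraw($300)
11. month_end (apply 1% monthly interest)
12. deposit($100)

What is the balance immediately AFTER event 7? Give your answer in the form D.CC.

After 1 (month_end (apply 1% monthly interest)): balance=$505.00 total_interest=$5.00
After 2 (year_end (apply 5% annual interest)): balance=$530.25 total_interest=$30.25
After 3 (month_end (apply 1% monthly interest)): balance=$535.55 total_interest=$35.55
After 4 (withdraw($50)): balance=$485.55 total_interest=$35.55
After 5 (withdraw($200)): balance=$285.55 total_interest=$35.55
After 6 (deposit($1000)): balance=$1285.55 total_interest=$35.55
After 7 (deposit($50)): balance=$1335.55 total_interest=$35.55

Answer: 1335.55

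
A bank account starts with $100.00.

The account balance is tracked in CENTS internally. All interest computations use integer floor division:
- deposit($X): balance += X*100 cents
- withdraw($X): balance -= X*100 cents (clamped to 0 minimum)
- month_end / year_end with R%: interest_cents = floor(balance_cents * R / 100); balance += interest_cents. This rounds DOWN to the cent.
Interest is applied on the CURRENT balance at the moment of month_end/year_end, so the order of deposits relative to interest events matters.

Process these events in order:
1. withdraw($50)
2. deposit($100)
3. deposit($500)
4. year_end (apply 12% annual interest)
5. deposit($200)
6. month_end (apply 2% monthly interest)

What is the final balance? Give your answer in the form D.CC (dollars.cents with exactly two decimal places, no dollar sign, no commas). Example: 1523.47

Answer: 946.56

Derivation:
After 1 (withdraw($50)): balance=$50.00 total_interest=$0.00
After 2 (deposit($100)): balance=$150.00 total_interest=$0.00
After 3 (deposit($500)): balance=$650.00 total_interest=$0.00
After 4 (year_end (apply 12% annual interest)): balance=$728.00 total_interest=$78.00
After 5 (deposit($200)): balance=$928.00 total_interest=$78.00
After 6 (month_end (apply 2% monthly interest)): balance=$946.56 total_interest=$96.56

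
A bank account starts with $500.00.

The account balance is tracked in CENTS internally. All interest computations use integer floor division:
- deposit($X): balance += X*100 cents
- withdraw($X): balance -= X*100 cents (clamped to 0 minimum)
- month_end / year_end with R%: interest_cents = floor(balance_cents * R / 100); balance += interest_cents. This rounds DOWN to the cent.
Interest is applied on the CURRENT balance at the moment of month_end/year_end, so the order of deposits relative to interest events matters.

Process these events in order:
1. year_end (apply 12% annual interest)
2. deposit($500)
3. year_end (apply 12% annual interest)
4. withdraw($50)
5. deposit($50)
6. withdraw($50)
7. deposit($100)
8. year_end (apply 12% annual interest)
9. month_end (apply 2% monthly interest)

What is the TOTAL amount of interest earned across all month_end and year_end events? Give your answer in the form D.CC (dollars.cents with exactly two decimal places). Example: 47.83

Answer: 363.37

Derivation:
After 1 (year_end (apply 12% annual interest)): balance=$560.00 total_interest=$60.00
After 2 (deposit($500)): balance=$1060.00 total_interest=$60.00
After 3 (year_end (apply 12% annual interest)): balance=$1187.20 total_interest=$187.20
After 4 (withdraw($50)): balance=$1137.20 total_interest=$187.20
After 5 (deposit($50)): balance=$1187.20 total_interest=$187.20
After 6 (withdraw($50)): balance=$1137.20 total_interest=$187.20
After 7 (deposit($100)): balance=$1237.20 total_interest=$187.20
After 8 (year_end (apply 12% annual interest)): balance=$1385.66 total_interest=$335.66
After 9 (month_end (apply 2% monthly interest)): balance=$1413.37 total_interest=$363.37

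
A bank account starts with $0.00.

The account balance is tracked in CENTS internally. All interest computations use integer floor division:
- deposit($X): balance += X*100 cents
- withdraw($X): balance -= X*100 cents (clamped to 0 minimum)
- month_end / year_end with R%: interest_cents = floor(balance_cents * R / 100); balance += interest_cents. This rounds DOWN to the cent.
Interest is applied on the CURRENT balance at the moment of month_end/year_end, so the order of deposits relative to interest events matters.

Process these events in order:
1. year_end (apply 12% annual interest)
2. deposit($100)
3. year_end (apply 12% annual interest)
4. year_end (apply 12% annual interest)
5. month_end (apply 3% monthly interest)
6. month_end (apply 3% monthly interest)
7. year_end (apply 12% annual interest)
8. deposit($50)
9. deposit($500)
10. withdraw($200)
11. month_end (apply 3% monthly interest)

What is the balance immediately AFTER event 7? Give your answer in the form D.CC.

After 1 (year_end (apply 12% annual interest)): balance=$0.00 total_interest=$0.00
After 2 (deposit($100)): balance=$100.00 total_interest=$0.00
After 3 (year_end (apply 12% annual interest)): balance=$112.00 total_interest=$12.00
After 4 (year_end (apply 12% annual interest)): balance=$125.44 total_interest=$25.44
After 5 (month_end (apply 3% monthly interest)): balance=$129.20 total_interest=$29.20
After 6 (month_end (apply 3% monthly interest)): balance=$133.07 total_interest=$33.07
After 7 (year_end (apply 12% annual interest)): balance=$149.03 total_interest=$49.03

Answer: 149.03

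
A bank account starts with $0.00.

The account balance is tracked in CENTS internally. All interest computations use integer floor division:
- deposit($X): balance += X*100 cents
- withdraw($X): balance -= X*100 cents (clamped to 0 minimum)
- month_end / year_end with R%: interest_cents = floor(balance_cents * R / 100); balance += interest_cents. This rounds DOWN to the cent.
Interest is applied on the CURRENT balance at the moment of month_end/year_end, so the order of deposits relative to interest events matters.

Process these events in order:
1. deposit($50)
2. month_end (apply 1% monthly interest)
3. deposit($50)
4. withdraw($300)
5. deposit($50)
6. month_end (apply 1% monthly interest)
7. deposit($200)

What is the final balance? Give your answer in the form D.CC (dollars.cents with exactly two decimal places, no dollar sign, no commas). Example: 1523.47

Answer: 250.50

Derivation:
After 1 (deposit($50)): balance=$50.00 total_interest=$0.00
After 2 (month_end (apply 1% monthly interest)): balance=$50.50 total_interest=$0.50
After 3 (deposit($50)): balance=$100.50 total_interest=$0.50
After 4 (withdraw($300)): balance=$0.00 total_interest=$0.50
After 5 (deposit($50)): balance=$50.00 total_interest=$0.50
After 6 (month_end (apply 1% monthly interest)): balance=$50.50 total_interest=$1.00
After 7 (deposit($200)): balance=$250.50 total_interest=$1.00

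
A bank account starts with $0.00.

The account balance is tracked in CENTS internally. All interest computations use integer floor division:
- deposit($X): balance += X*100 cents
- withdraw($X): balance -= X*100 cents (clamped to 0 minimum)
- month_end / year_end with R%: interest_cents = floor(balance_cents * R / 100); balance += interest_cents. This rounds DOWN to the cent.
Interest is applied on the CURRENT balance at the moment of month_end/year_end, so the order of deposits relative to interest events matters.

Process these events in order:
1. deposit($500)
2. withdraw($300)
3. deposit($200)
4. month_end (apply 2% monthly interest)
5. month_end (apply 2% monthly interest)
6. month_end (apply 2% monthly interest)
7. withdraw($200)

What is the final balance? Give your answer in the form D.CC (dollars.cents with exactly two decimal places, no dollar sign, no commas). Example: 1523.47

After 1 (deposit($500)): balance=$500.00 total_interest=$0.00
After 2 (withdraw($300)): balance=$200.00 total_interest=$0.00
After 3 (deposit($200)): balance=$400.00 total_interest=$0.00
After 4 (month_end (apply 2% monthly interest)): balance=$408.00 total_interest=$8.00
After 5 (month_end (apply 2% monthly interest)): balance=$416.16 total_interest=$16.16
After 6 (month_end (apply 2% monthly interest)): balance=$424.48 total_interest=$24.48
After 7 (withdraw($200)): balance=$224.48 total_interest=$24.48

Answer: 224.48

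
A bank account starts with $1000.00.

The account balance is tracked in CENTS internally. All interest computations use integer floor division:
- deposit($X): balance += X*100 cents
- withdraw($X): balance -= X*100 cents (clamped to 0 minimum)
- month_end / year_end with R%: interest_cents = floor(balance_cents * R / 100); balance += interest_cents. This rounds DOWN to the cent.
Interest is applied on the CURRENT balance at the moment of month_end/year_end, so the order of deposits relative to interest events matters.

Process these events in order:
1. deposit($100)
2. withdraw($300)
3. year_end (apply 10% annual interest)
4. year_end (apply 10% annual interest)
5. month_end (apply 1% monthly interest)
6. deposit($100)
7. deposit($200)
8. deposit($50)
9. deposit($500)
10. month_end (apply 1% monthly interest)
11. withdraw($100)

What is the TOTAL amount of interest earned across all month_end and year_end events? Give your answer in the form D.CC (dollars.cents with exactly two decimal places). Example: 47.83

Answer: 195.95

Derivation:
After 1 (deposit($100)): balance=$1100.00 total_interest=$0.00
After 2 (withdraw($300)): balance=$800.00 total_interest=$0.00
After 3 (year_end (apply 10% annual interest)): balance=$880.00 total_interest=$80.00
After 4 (year_end (apply 10% annual interest)): balance=$968.00 total_interest=$168.00
After 5 (month_end (apply 1% monthly interest)): balance=$977.68 total_interest=$177.68
After 6 (deposit($100)): balance=$1077.68 total_interest=$177.68
After 7 (deposit($200)): balance=$1277.68 total_interest=$177.68
After 8 (deposit($50)): balance=$1327.68 total_interest=$177.68
After 9 (deposit($500)): balance=$1827.68 total_interest=$177.68
After 10 (month_end (apply 1% monthly interest)): balance=$1845.95 total_interest=$195.95
After 11 (withdraw($100)): balance=$1745.95 total_interest=$195.95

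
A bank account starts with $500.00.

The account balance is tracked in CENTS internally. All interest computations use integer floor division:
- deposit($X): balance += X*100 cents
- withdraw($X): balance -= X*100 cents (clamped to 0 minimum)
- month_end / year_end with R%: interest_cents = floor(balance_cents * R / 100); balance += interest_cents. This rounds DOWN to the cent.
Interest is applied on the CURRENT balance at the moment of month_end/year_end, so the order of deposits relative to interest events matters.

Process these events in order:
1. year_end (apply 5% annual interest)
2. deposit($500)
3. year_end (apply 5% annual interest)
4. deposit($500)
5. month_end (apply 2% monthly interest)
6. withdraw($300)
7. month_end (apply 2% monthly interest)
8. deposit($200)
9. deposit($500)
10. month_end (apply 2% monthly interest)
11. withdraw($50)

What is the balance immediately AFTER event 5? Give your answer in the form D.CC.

After 1 (year_end (apply 5% annual interest)): balance=$525.00 total_interest=$25.00
After 2 (deposit($500)): balance=$1025.00 total_interest=$25.00
After 3 (year_end (apply 5% annual interest)): balance=$1076.25 total_interest=$76.25
After 4 (deposit($500)): balance=$1576.25 total_interest=$76.25
After 5 (month_end (apply 2% monthly interest)): balance=$1607.77 total_interest=$107.77

Answer: 1607.77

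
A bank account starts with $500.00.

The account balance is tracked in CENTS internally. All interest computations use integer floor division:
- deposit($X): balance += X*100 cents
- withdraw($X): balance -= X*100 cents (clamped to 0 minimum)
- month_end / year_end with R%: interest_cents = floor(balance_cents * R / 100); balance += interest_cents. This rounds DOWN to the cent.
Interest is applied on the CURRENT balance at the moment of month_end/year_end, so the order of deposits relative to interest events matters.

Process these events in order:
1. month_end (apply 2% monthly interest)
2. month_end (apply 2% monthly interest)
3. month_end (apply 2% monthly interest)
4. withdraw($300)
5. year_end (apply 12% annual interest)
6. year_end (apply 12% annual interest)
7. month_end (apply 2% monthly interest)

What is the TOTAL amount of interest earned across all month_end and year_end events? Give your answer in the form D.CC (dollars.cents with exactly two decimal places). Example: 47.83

After 1 (month_end (apply 2% monthly interest)): balance=$510.00 total_interest=$10.00
After 2 (month_end (apply 2% monthly interest)): balance=$520.20 total_interest=$20.20
After 3 (month_end (apply 2% monthly interest)): balance=$530.60 total_interest=$30.60
After 4 (withdraw($300)): balance=$230.60 total_interest=$30.60
After 5 (year_end (apply 12% annual interest)): balance=$258.27 total_interest=$58.27
After 6 (year_end (apply 12% annual interest)): balance=$289.26 total_interest=$89.26
After 7 (month_end (apply 2% monthly interest)): balance=$295.04 total_interest=$95.04

Answer: 95.04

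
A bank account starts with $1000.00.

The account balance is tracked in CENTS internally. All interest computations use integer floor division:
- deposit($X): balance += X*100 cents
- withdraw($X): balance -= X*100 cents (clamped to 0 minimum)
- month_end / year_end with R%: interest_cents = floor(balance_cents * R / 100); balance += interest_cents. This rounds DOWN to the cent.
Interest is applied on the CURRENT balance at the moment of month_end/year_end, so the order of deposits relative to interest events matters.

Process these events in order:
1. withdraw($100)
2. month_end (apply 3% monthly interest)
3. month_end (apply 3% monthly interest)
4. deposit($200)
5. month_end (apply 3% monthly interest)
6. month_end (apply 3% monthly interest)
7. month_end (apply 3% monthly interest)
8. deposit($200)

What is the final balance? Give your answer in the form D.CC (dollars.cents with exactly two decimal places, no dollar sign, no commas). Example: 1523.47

Answer: 1461.88

Derivation:
After 1 (withdraw($100)): balance=$900.00 total_interest=$0.00
After 2 (month_end (apply 3% monthly interest)): balance=$927.00 total_interest=$27.00
After 3 (month_end (apply 3% monthly interest)): balance=$954.81 total_interest=$54.81
After 4 (deposit($200)): balance=$1154.81 total_interest=$54.81
After 5 (month_end (apply 3% monthly interest)): balance=$1189.45 total_interest=$89.45
After 6 (month_end (apply 3% monthly interest)): balance=$1225.13 total_interest=$125.13
After 7 (month_end (apply 3% monthly interest)): balance=$1261.88 total_interest=$161.88
After 8 (deposit($200)): balance=$1461.88 total_interest=$161.88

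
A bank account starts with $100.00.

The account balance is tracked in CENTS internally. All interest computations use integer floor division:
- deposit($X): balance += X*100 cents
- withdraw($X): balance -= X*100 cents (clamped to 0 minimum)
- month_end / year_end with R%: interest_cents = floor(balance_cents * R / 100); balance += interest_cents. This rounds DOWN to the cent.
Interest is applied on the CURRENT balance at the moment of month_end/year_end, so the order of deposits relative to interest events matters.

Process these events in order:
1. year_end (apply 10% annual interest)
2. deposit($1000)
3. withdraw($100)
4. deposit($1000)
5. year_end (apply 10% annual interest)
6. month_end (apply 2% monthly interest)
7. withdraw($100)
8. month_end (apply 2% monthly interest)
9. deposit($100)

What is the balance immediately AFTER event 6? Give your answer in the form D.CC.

Answer: 2255.22

Derivation:
After 1 (year_end (apply 10% annual interest)): balance=$110.00 total_interest=$10.00
After 2 (deposit($1000)): balance=$1110.00 total_interest=$10.00
After 3 (withdraw($100)): balance=$1010.00 total_interest=$10.00
After 4 (deposit($1000)): balance=$2010.00 total_interest=$10.00
After 5 (year_end (apply 10% annual interest)): balance=$2211.00 total_interest=$211.00
After 6 (month_end (apply 2% monthly interest)): balance=$2255.22 total_interest=$255.22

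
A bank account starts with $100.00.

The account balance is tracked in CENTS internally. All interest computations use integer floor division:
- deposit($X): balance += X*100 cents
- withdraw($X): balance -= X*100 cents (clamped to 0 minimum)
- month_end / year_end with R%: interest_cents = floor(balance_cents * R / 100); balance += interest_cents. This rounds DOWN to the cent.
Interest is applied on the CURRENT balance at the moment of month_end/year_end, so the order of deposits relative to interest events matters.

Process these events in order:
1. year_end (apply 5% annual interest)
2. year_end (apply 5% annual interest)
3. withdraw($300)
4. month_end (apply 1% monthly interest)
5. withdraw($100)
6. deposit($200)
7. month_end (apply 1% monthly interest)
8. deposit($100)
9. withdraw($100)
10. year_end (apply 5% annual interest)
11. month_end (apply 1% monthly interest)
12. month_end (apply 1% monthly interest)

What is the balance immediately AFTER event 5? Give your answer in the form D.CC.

After 1 (year_end (apply 5% annual interest)): balance=$105.00 total_interest=$5.00
After 2 (year_end (apply 5% annual interest)): balance=$110.25 total_interest=$10.25
After 3 (withdraw($300)): balance=$0.00 total_interest=$10.25
After 4 (month_end (apply 1% monthly interest)): balance=$0.00 total_interest=$10.25
After 5 (withdraw($100)): balance=$0.00 total_interest=$10.25

Answer: 0.00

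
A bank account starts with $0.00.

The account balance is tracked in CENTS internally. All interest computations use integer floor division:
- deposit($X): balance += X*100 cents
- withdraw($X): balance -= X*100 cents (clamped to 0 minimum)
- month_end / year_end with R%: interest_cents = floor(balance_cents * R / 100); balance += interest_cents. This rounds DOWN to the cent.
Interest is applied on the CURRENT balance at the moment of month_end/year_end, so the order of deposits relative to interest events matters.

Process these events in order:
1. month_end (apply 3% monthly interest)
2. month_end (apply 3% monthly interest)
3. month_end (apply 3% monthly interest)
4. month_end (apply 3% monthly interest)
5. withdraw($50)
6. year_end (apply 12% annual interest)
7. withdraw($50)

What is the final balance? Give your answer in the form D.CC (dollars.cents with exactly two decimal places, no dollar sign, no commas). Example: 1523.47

After 1 (month_end (apply 3% monthly interest)): balance=$0.00 total_interest=$0.00
After 2 (month_end (apply 3% monthly interest)): balance=$0.00 total_interest=$0.00
After 3 (month_end (apply 3% monthly interest)): balance=$0.00 total_interest=$0.00
After 4 (month_end (apply 3% monthly interest)): balance=$0.00 total_interest=$0.00
After 5 (withdraw($50)): balance=$0.00 total_interest=$0.00
After 6 (year_end (apply 12% annual interest)): balance=$0.00 total_interest=$0.00
After 7 (withdraw($50)): balance=$0.00 total_interest=$0.00

Answer: 0.00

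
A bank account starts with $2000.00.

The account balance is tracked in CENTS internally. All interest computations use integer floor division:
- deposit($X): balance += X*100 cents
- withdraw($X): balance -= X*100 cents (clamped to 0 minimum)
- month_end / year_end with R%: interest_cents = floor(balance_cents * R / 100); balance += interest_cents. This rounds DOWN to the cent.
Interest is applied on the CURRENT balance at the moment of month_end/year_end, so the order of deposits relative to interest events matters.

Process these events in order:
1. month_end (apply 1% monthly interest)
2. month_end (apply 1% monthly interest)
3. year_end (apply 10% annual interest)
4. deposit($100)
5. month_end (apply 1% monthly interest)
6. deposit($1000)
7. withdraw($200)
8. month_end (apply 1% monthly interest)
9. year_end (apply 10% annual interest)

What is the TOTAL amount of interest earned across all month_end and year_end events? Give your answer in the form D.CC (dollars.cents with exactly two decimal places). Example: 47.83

After 1 (month_end (apply 1% monthly interest)): balance=$2020.00 total_interest=$20.00
After 2 (month_end (apply 1% monthly interest)): balance=$2040.20 total_interest=$40.20
After 3 (year_end (apply 10% annual interest)): balance=$2244.22 total_interest=$244.22
After 4 (deposit($100)): balance=$2344.22 total_interest=$244.22
After 5 (month_end (apply 1% monthly interest)): balance=$2367.66 total_interest=$267.66
After 6 (deposit($1000)): balance=$3367.66 total_interest=$267.66
After 7 (withdraw($200)): balance=$3167.66 total_interest=$267.66
After 8 (month_end (apply 1% monthly interest)): balance=$3199.33 total_interest=$299.33
After 9 (year_end (apply 10% annual interest)): balance=$3519.26 total_interest=$619.26

Answer: 619.26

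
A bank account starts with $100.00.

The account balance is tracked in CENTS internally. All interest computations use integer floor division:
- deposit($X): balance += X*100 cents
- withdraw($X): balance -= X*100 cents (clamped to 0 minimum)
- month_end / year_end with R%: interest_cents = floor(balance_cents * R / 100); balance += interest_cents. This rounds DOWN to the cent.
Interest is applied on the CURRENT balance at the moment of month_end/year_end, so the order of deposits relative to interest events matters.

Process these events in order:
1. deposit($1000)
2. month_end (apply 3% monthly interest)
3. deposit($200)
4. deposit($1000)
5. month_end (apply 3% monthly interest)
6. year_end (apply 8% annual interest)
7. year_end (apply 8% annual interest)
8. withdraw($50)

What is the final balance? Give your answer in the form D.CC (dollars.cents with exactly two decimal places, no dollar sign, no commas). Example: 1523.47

After 1 (deposit($1000)): balance=$1100.00 total_interest=$0.00
After 2 (month_end (apply 3% monthly interest)): balance=$1133.00 total_interest=$33.00
After 3 (deposit($200)): balance=$1333.00 total_interest=$33.00
After 4 (deposit($1000)): balance=$2333.00 total_interest=$33.00
After 5 (month_end (apply 3% monthly interest)): balance=$2402.99 total_interest=$102.99
After 6 (year_end (apply 8% annual interest)): balance=$2595.22 total_interest=$295.22
After 7 (year_end (apply 8% annual interest)): balance=$2802.83 total_interest=$502.83
After 8 (withdraw($50)): balance=$2752.83 total_interest=$502.83

Answer: 2752.83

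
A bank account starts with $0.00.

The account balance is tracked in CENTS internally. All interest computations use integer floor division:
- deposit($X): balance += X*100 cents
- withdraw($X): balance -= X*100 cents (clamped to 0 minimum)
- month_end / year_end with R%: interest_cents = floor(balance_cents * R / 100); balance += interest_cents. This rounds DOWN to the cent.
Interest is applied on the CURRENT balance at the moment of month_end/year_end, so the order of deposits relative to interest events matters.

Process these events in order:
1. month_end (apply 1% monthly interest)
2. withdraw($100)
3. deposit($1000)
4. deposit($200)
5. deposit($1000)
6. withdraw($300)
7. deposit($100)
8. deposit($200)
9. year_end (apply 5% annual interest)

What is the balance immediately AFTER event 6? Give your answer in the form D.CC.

After 1 (month_end (apply 1% monthly interest)): balance=$0.00 total_interest=$0.00
After 2 (withdraw($100)): balance=$0.00 total_interest=$0.00
After 3 (deposit($1000)): balance=$1000.00 total_interest=$0.00
After 4 (deposit($200)): balance=$1200.00 total_interest=$0.00
After 5 (deposit($1000)): balance=$2200.00 total_interest=$0.00
After 6 (withdraw($300)): balance=$1900.00 total_interest=$0.00

Answer: 1900.00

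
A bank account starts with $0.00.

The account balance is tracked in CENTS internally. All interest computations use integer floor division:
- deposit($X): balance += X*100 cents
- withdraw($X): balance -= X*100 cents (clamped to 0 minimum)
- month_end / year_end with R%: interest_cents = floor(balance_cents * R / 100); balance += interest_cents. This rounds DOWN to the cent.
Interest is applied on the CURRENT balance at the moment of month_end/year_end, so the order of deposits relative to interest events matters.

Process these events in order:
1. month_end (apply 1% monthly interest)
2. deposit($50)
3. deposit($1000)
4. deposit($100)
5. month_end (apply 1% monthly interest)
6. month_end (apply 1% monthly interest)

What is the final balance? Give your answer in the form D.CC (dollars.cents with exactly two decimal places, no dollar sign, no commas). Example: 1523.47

Answer: 1173.11

Derivation:
After 1 (month_end (apply 1% monthly interest)): balance=$0.00 total_interest=$0.00
After 2 (deposit($50)): balance=$50.00 total_interest=$0.00
After 3 (deposit($1000)): balance=$1050.00 total_interest=$0.00
After 4 (deposit($100)): balance=$1150.00 total_interest=$0.00
After 5 (month_end (apply 1% monthly interest)): balance=$1161.50 total_interest=$11.50
After 6 (month_end (apply 1% monthly interest)): balance=$1173.11 total_interest=$23.11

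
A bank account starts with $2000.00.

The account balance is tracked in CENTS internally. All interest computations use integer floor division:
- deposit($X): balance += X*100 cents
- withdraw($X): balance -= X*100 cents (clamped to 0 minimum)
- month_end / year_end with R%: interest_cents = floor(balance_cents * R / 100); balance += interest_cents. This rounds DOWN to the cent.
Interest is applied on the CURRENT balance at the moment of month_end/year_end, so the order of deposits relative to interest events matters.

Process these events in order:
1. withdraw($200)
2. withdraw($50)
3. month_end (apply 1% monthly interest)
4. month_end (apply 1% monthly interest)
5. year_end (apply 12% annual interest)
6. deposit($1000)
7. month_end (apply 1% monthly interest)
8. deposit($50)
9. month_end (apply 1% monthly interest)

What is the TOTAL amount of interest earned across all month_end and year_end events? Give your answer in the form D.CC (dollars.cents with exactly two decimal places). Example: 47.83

After 1 (withdraw($200)): balance=$1800.00 total_interest=$0.00
After 2 (withdraw($50)): balance=$1750.00 total_interest=$0.00
After 3 (month_end (apply 1% monthly interest)): balance=$1767.50 total_interest=$17.50
After 4 (month_end (apply 1% monthly interest)): balance=$1785.17 total_interest=$35.17
After 5 (year_end (apply 12% annual interest)): balance=$1999.39 total_interest=$249.39
After 6 (deposit($1000)): balance=$2999.39 total_interest=$249.39
After 7 (month_end (apply 1% monthly interest)): balance=$3029.38 total_interest=$279.38
After 8 (deposit($50)): balance=$3079.38 total_interest=$279.38
After 9 (month_end (apply 1% monthly interest)): balance=$3110.17 total_interest=$310.17

Answer: 310.17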